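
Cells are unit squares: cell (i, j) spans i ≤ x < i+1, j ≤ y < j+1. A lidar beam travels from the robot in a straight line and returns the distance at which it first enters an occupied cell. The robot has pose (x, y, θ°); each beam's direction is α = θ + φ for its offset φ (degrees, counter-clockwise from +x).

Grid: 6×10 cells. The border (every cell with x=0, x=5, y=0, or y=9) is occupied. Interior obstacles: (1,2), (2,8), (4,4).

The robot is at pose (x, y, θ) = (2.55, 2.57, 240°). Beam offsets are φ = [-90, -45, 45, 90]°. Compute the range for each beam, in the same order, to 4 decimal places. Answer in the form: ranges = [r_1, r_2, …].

ranges = [0.6351, 0.5694, 1.6254, 2.8290]

beam 1: φ=-90°, α=150°
  direction (-0.8660, 0.5000); cell (2,2); t to first gridline: x 0.6351, y 0.8600 (then +1.1547 / +2.0000)
    (1,2) via x @ 0.6351  # hit
  → r_1 = 0.6351
beam 2: φ=-45°, α=195°
  direction (-0.9659, -0.2588); cell (2,2); t to first gridline: x 0.5694, y 2.2023 (then +1.0353 / +3.8637)
    (1,2) via x @ 0.5694  # hit
  → r_2 = 0.5694
beam 3: φ=45°, α=285°
  direction (0.2588, -0.9659); cell (2,2); t to first gridline: x 1.7387, y 0.5901 (then +3.8637 / +1.0353)
    (2,1) via y @ 0.5901
    (2,0) via y @ 1.6254  # hit
  → r_3 = 1.6254
beam 4: φ=90°, α=330°
  direction (0.8660, -0.5000); cell (2,2); t to first gridline: x 0.5196, y 1.1400 (then +1.1547 / +2.0000)
    (3,2) via x @ 0.5196
    (3,1) via y @ 1.1400
    (4,1) via x @ 1.6743
    (5,1) via x @ 2.8290  # hit
  → r_4 = 2.8290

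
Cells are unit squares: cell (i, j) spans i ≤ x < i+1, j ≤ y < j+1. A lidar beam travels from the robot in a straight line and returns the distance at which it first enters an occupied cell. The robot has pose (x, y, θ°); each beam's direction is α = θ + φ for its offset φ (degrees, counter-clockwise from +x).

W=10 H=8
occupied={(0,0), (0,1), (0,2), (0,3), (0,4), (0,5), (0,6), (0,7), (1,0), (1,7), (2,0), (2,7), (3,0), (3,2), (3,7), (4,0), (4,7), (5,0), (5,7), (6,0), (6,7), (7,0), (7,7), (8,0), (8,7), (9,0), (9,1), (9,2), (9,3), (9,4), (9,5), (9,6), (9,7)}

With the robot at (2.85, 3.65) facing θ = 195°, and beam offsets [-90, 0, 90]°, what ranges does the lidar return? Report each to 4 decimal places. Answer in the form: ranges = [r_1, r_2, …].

ranges = [3.4682, 1.9153, 0.6729]

beam 1: φ=-90°, α=105°
  dir = (cos 105°, sin 105°) = (-0.2588, 0.9659); from cell (2,3)
  next x-line at t=3.2841, next y-line at t=0.3623; Δt_x=3.8637, Δt_y=1.0353
    y: enter (2,4) at t=0.3623
    y: enter (2,5) at t=1.3976
    y: enter (2,6) at t=2.4329
    x: enter (1,6) at t=3.2841
    y: enter (1,7) at t=3.4682 ← occupied
  → r_1 = 3.4682
beam 2: φ=0°, α=195°
  dir = (cos 195°, sin 195°) = (-0.9659, -0.2588); from cell (2,3)
  next x-line at t=0.8800, next y-line at t=2.5114; Δt_x=1.0353, Δt_y=3.8637
    x: enter (1,3) at t=0.8800
    x: enter (0,3) at t=1.9153 ← occupied
  → r_2 = 1.9153
beam 3: φ=90°, α=285°
  dir = (cos 285°, sin 285°) = (0.2588, -0.9659); from cell (2,3)
  next x-line at t=0.5796, next y-line at t=0.6729; Δt_x=3.8637, Δt_y=1.0353
    x: enter (3,3) at t=0.5796
    y: enter (3,2) at t=0.6729 ← occupied
  → r_3 = 0.6729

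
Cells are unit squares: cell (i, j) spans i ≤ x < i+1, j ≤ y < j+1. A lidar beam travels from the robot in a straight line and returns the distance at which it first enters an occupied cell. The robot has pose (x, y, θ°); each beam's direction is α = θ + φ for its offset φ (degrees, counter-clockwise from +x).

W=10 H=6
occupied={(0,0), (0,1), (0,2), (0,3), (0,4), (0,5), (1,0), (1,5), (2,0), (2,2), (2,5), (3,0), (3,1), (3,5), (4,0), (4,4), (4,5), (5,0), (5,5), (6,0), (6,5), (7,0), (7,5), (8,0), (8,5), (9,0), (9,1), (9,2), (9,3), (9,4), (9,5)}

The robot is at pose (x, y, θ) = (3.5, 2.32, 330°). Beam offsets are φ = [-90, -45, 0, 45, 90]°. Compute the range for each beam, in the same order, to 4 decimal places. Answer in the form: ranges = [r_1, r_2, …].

ranges = [0.3695, 0.3313, 2.6400, 5.6940, 1.9399]

beam 1: φ=-90°, α=240°
  dir = (cos 240°, sin 240°) = (-0.5000, -0.8660); from cell (3,2)
  next x-line at t=1.0000, next y-line at t=0.3695; Δt_x=2.0000, Δt_y=1.1547
    y: enter (3,1) at t=0.3695 ← occupied
  → r_1 = 0.3695
beam 2: φ=-45°, α=285°
  dir = (cos 285°, sin 285°) = (0.2588, -0.9659); from cell (3,2)
  next x-line at t=1.9319, next y-line at t=0.3313; Δt_x=3.8637, Δt_y=1.0353
    y: enter (3,1) at t=0.3313 ← occupied
  → r_2 = 0.3313
beam 3: φ=0°, α=330°
  dir = (cos 330°, sin 330°) = (0.8660, -0.5000); from cell (3,2)
  next x-line at t=0.5774, next y-line at t=0.6400; Δt_x=1.1547, Δt_y=2.0000
    x: enter (4,2) at t=0.5774
    y: enter (4,1) at t=0.6400
    x: enter (5,1) at t=1.7321
    y: enter (5,0) at t=2.6400 ← occupied
  → r_3 = 2.6400
beam 4: φ=45°, α=15°
  dir = (cos 15°, sin 15°) = (0.9659, 0.2588); from cell (3,2)
  next x-line at t=0.5176, next y-line at t=2.6273; Δt_x=1.0353, Δt_y=3.8637
    x: enter (4,2) at t=0.5176
    x: enter (5,2) at t=1.5529
    x: enter (6,2) at t=2.5882
    y: enter (6,3) at t=2.6273
    x: enter (7,3) at t=3.6235
    x: enter (8,3) at t=4.6587
    x: enter (9,3) at t=5.6940 ← occupied
  → r_4 = 5.6940
beam 5: φ=90°, α=60°
  dir = (cos 60°, sin 60°) = (0.5000, 0.8660); from cell (3,2)
  next x-line at t=1.0000, next y-line at t=0.7852; Δt_x=2.0000, Δt_y=1.1547
    y: enter (3,3) at t=0.7852
    x: enter (4,3) at t=1.0000
    y: enter (4,4) at t=1.9399 ← occupied
  → r_5 = 1.9399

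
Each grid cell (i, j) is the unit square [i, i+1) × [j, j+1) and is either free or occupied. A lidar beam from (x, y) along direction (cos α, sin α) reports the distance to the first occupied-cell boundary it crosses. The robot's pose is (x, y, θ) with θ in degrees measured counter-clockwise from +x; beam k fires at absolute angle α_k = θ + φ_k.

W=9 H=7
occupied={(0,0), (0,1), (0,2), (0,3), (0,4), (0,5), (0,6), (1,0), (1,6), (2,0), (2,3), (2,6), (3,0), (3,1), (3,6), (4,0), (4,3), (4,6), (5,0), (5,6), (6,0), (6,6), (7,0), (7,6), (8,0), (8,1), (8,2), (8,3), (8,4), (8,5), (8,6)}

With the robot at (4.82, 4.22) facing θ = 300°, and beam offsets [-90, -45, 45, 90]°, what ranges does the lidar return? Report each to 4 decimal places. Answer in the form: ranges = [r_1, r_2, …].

ranges = [0.4400, 0.2278, 3.2922, 3.5600]

beam 1: φ=-90°, α=210°
  cosα=-0.8660 sinα=-0.5000 | (4,4) | tMaxX 0.9469 tMaxY 0.4400 | tΔX 1.1547 tΔY 2.0000
    t=0.4400 [y] (4,3) — stop
  → r_1 = 0.4400
beam 2: φ=-45°, α=255°
  cosα=-0.2588 sinα=-0.9659 | (4,4) | tMaxX 3.1682 tMaxY 0.2278 | tΔX 3.8637 tΔY 1.0353
    t=0.2278 [y] (4,3) — stop
  → r_2 = 0.2278
beam 3: φ=45°, α=345°
  cosα=0.9659 sinα=-0.2588 | (4,4) | tMaxX 0.1863 tMaxY 0.8500 | tΔX 1.0353 tΔY 3.8637
    t=0.1863 [x] (5,4)
    t=0.8500 [y] (5,3)
    t=1.2216 [x] (6,3)
    t=2.2569 [x] (7,3)
    t=3.2922 [x] (8,3) — stop
  → r_3 = 3.2922
beam 4: φ=90°, α=30°
  cosα=0.8660 sinα=0.5000 | (4,4) | tMaxX 0.2078 tMaxY 1.5600 | tΔX 1.1547 tΔY 2.0000
    t=0.2078 [x] (5,4)
    t=1.3625 [x] (6,4)
    t=1.5600 [y] (6,5)
    t=2.5172 [x] (7,5)
    t=3.5600 [y] (7,6) — stop
  → r_4 = 3.5600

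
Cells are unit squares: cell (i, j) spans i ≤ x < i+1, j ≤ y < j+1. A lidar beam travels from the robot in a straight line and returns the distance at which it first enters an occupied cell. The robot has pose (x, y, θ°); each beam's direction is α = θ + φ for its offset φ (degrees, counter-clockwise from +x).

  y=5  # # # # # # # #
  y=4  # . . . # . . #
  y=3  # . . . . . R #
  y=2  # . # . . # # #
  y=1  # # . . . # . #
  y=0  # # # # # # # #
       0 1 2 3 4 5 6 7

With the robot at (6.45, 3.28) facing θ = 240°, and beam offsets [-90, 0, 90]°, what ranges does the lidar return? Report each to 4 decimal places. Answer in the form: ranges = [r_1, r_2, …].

ranges = [1.6743, 0.3233, 0.5600]

beam 1: φ=-90°, α=150°
  direction (-0.8660, 0.5000); cell (6,3); t to first gridline: x 0.5196, y 1.4400 (then +1.1547 / +2.0000)
    (5,3) via x @ 0.5196
    (5,4) via y @ 1.4400
    (4,4) via x @ 1.6743  # hit
  → r_1 = 1.6743
beam 2: φ=0°, α=240°
  direction (-0.5000, -0.8660); cell (6,3); t to first gridline: x 0.9000, y 0.3233 (then +2.0000 / +1.1547)
    (6,2) via y @ 0.3233  # hit
  → r_2 = 0.3233
beam 3: φ=90°, α=330°
  direction (0.8660, -0.5000); cell (6,3); t to first gridline: x 0.6351, y 0.5600 (then +1.1547 / +2.0000)
    (6,2) via y @ 0.5600  # hit
  → r_3 = 0.5600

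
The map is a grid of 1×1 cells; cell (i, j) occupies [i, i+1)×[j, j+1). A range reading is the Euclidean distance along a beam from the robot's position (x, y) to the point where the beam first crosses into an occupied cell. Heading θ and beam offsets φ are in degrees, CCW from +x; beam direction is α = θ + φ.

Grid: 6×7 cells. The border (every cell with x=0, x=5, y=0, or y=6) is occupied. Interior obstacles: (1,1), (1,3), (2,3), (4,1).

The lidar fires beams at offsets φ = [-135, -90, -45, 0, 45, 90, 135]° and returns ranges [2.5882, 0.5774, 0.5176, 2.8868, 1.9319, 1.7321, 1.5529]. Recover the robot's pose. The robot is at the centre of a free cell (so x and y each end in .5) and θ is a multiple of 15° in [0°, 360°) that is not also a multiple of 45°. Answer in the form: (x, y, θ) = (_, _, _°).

The pose lattice has 16·16 = 256 candidates. Test each by forward raycasting.
  (1.5, 5.5, 345°): beam 1 = 0.5774 ≠ 2.5882 ✗
  (4.5, 3.5, 105°): beam 1 = 0.5774 ≠ 2.5882 ✗
  (1.5, 2.5, 240°): beam 1 = 0.5176 ≠ 2.5882 ✗
  (2.5, 5.5, 165°): beam 1 = 1.0000 ≠ 2.5882 ✗
  …
  (3.5, 3.5, 240°): r_1=2.5882, r_2=0.5774, r_3=0.5176, r_4=2.8868, r_5=1.9319, r_6=1.7321, r_7=1.5529 — all match ✓
No second candidate reproduces the full scan.

(x, y, θ) = (3.5, 3.5, 240°)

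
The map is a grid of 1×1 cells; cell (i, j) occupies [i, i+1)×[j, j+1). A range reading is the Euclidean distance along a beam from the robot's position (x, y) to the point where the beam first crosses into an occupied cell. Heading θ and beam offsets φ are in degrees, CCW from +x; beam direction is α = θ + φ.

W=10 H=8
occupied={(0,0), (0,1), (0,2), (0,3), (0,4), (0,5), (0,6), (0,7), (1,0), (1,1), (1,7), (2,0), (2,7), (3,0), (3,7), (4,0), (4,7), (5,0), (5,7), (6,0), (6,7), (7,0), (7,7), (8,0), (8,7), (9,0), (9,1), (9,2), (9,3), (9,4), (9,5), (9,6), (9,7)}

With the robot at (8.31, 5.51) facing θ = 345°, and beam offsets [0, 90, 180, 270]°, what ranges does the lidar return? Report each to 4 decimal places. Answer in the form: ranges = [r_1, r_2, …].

ranges = [0.7143, 1.5426, 5.7569, 4.6691]

beam 1: φ=0°, α=345°
  d=(0.9659,-0.2588)  start (8,5)  tX=0.7143 tY=1.9705  stride 1/|dx|=1.0353 1/|dy|=3.8637
    cross x-line → (9,5), t=0.7143 (wall)
  → r_1 = 0.7143
beam 2: φ=90°, α=75°
  d=(0.2588,0.9659)  start (8,5)  tX=2.6660 tY=0.5073  stride 1/|dx|=3.8637 1/|dy|=1.0353
    cross y-line → (8,6), t=0.5073
    cross y-line → (8,7), t=1.5426 (wall)
  → r_2 = 1.5426
beam 3: φ=180°, α=165°
  d=(-0.9659,0.2588)  start (8,5)  tX=0.3209 tY=1.8932  stride 1/|dx|=1.0353 1/|dy|=3.8637
    cross x-line → (7,5), t=0.3209
    cross x-line → (6,5), t=1.3562
    cross y-line → (6,6), t=1.8932
    cross x-line → (5,6), t=2.3915
    cross x-line → (4,6), t=3.4268
    cross x-line → (3,6), t=4.4620
    cross x-line → (2,6), t=5.4973
    cross y-line → (2,7), t=5.7569 (wall)
  → r_3 = 5.7569
beam 4: φ=270°, α=255°
  d=(-0.2588,-0.9659)  start (8,5)  tX=1.1977 tY=0.5280  stride 1/|dx|=3.8637 1/|dy|=1.0353
    cross y-line → (8,4), t=0.5280
    cross x-line → (7,4), t=1.1977
    cross y-line → (7,3), t=1.5633
    cross y-line → (7,2), t=2.5985
    cross y-line → (7,1), t=3.6338
    cross y-line → (7,0), t=4.6691 (wall)
  → r_4 = 4.6691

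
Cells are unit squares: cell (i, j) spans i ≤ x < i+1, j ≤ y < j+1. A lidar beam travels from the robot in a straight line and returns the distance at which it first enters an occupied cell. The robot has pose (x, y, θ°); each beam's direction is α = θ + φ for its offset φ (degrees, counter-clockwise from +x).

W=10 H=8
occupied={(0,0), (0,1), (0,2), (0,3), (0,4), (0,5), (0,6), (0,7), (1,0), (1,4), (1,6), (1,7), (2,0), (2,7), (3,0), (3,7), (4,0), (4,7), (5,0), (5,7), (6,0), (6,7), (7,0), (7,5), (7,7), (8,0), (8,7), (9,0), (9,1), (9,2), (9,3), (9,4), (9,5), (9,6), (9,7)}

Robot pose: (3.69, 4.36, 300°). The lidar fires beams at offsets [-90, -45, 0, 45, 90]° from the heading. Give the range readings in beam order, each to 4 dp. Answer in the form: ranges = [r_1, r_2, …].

beam 1: φ=-90°, α=210°
  cosα=-0.8660 sinα=-0.5000 | (3,4) | tMaxX 0.7967 tMaxY 0.7200 | tΔX 1.1547 tΔY 2.0000
    t=0.7200 [y] (3,3)
    t=0.7967 [x] (2,3)
    t=1.9514 [x] (1,3)
    t=2.7200 [y] (1,2)
    t=3.1061 [x] (0,2) — stop
  → r_1 = 3.1061
beam 2: φ=-45°, α=255°
  cosα=-0.2588 sinα=-0.9659 | (3,4) | tMaxX 2.6660 tMaxY 0.3727 | tΔX 3.8637 tΔY 1.0353
    t=0.3727 [y] (3,3)
    t=1.4080 [y] (3,2)
    t=2.4433 [y] (3,1)
    t=2.6660 [x] (2,1)
    t=3.4785 [y] (2,0) — stop
  → r_2 = 3.4785
beam 3: φ=0°, α=300°
  cosα=0.5000 sinα=-0.8660 | (3,4) | tMaxX 0.6200 tMaxY 0.4157 | tΔX 2.0000 tΔY 1.1547
    t=0.4157 [y] (3,3)
    t=0.6200 [x] (4,3)
    t=1.5704 [y] (4,2)
    t=2.6200 [x] (5,2)
    t=2.7251 [y] (5,1)
    t=3.8798 [y] (5,0) — stop
  → r_3 = 3.8798
beam 4: φ=45°, α=345°
  cosα=0.9659 sinα=-0.2588 | (3,4) | tMaxX 0.3209 tMaxY 1.3909 | tΔX 1.0353 tΔY 3.8637
    t=0.3209 [x] (4,4)
    t=1.3562 [x] (5,4)
    t=1.3909 [y] (5,3)
    t=2.3915 [x] (6,3)
    t=3.4268 [x] (7,3)
    t=4.4620 [x] (8,3)
    t=5.2546 [y] (8,2)
    t=5.4973 [x] (9,2) — stop
  → r_4 = 5.4973
beam 5: φ=90°, α=30°
  cosα=0.8660 sinα=0.5000 | (3,4) | tMaxX 0.3580 tMaxY 1.2800 | tΔX 1.1547 tΔY 2.0000
    t=0.3580 [x] (4,4)
    t=1.2800 [y] (4,5)
    t=1.5127 [x] (5,5)
    t=2.6674 [x] (6,5)
    t=3.2800 [y] (6,6)
    t=3.8221 [x] (7,6)
    t=4.9768 [x] (8,6)
    t=5.2800 [y] (8,7) — stop
  → r_5 = 5.2800

ranges = [3.1061, 3.4785, 3.8798, 5.4973, 5.2800]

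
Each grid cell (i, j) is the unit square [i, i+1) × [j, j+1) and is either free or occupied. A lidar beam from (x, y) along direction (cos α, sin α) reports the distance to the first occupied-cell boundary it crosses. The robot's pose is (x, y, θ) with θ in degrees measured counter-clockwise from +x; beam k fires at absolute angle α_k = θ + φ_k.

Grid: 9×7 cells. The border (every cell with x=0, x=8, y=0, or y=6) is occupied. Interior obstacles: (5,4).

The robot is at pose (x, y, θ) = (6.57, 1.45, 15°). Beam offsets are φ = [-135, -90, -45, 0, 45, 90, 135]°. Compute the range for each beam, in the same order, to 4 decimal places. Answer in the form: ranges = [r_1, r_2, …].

beam 1: φ=-135°, α=240°
  cosα=-0.5000 sinα=-0.8660 | (6,1) | tMaxX 1.1400 tMaxY 0.5196 | tΔX 2.0000 tΔY 1.1547
    t=0.5196 [y] (6,0) — stop
  → r_1 = 0.5196
beam 2: φ=-90°, α=285°
  cosα=0.2588 sinα=-0.9659 | (6,1) | tMaxX 1.6614 tMaxY 0.4659 | tΔX 3.8637 tΔY 1.0353
    t=0.4659 [y] (6,0) — stop
  → r_2 = 0.4659
beam 3: φ=-45°, α=330°
  cosα=0.8660 sinα=-0.5000 | (6,1) | tMaxX 0.4965 tMaxY 0.9000 | tΔX 1.1547 tΔY 2.0000
    t=0.4965 [x] (7,1)
    t=0.9000 [y] (7,0) — stop
  → r_3 = 0.9000
beam 4: φ=0°, α=15°
  cosα=0.9659 sinα=0.2588 | (6,1) | tMaxX 0.4452 tMaxY 2.1250 | tΔX 1.0353 tΔY 3.8637
    t=0.4452 [x] (7,1)
    t=1.4804 [x] (8,1) — stop
  → r_4 = 1.4804
beam 5: φ=45°, α=60°
  cosα=0.5000 sinα=0.8660 | (6,1) | tMaxX 0.8600 tMaxY 0.6351 | tΔX 2.0000 tΔY 1.1547
    t=0.6351 [y] (6,2)
    t=0.8600 [x] (7,2)
    t=1.7898 [y] (7,3)
    t=2.8600 [x] (8,3) — stop
  → r_5 = 2.8600
beam 6: φ=90°, α=105°
  cosα=-0.2588 sinα=0.9659 | (6,1) | tMaxX 2.2023 tMaxY 0.5694 | tΔX 3.8637 tΔY 1.0353
    t=0.5694 [y] (6,2)
    t=1.6047 [y] (6,3)
    t=2.2023 [x] (5,3)
    t=2.6400 [y] (5,4) — stop
  → r_6 = 2.6400
beam 7: φ=135°, α=150°
  cosα=-0.8660 sinα=0.5000 | (6,1) | tMaxX 0.6582 tMaxY 1.1000 | tΔX 1.1547 tΔY 2.0000
    t=0.6582 [x] (5,1)
    t=1.1000 [y] (5,2)
    t=1.8129 [x] (4,2)
    t=2.9676 [x] (3,2)
    t=3.1000 [y] (3,3)
    t=4.1223 [x] (2,3)
    t=5.1000 [y] (2,4)
    t=5.2770 [x] (1,4)
    t=6.4317 [x] (0,4) — stop
  → r_7 = 6.4317

ranges = [0.5196, 0.4659, 0.9000, 1.4804, 2.8600, 2.6400, 6.4317]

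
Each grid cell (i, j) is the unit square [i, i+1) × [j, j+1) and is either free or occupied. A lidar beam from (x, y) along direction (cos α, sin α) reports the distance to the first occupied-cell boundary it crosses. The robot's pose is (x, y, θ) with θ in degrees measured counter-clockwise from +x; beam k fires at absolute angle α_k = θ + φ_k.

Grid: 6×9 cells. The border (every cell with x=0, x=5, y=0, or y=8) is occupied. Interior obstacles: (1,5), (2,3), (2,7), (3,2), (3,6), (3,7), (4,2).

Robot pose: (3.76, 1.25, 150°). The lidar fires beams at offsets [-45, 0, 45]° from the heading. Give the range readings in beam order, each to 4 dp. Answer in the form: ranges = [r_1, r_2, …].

ranges = [0.7765, 3.1870, 0.9659]

beam 1: φ=-45°, α=105°
  dir = (cos 105°, sin 105°) = (-0.2588, 0.9659); from cell (3,1)
  next x-line at t=2.9364, next y-line at t=0.7765; Δt_x=3.8637, Δt_y=1.0353
    y: enter (3,2) at t=0.7765 ← occupied
  → r_1 = 0.7765
beam 2: φ=0°, α=150°
  dir = (cos 150°, sin 150°) = (-0.8660, 0.5000); from cell (3,1)
  next x-line at t=0.8776, next y-line at t=1.5000; Δt_x=1.1547, Δt_y=2.0000
    x: enter (2,1) at t=0.8776
    y: enter (2,2) at t=1.5000
    x: enter (1,2) at t=2.0323
    x: enter (0,2) at t=3.1870 ← occupied
  → r_2 = 3.1870
beam 3: φ=45°, α=195°
  dir = (cos 195°, sin 195°) = (-0.9659, -0.2588); from cell (3,1)
  next x-line at t=0.7868, next y-line at t=0.9659; Δt_x=1.0353, Δt_y=3.8637
    x: enter (2,1) at t=0.7868
    y: enter (2,0) at t=0.9659 ← occupied
  → r_3 = 0.9659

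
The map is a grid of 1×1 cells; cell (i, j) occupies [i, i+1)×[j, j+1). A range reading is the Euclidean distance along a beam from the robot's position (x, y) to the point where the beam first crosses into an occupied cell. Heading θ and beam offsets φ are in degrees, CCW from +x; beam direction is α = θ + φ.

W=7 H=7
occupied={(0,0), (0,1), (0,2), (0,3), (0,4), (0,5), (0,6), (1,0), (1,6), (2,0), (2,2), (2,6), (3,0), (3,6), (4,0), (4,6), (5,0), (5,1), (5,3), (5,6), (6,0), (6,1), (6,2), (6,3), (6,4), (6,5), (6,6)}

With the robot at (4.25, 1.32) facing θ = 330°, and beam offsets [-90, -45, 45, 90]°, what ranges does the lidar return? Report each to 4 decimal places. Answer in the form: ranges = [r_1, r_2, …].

beam 1: φ=-90°, α=240°
  direction (-0.5000, -0.8660); cell (4,1); t to first gridline: x 0.5000, y 0.3695 (then +2.0000 / +1.1547)
    (4,0) via y @ 0.3695  # hit
  → r_1 = 0.3695
beam 2: φ=-45°, α=285°
  direction (0.2588, -0.9659); cell (4,1); t to first gridline: x 2.8978, y 0.3313 (then +3.8637 / +1.0353)
    (4,0) via y @ 0.3313  # hit
  → r_2 = 0.3313
beam 3: φ=45°, α=15°
  direction (0.9659, 0.2588); cell (4,1); t to first gridline: x 0.7765, y 2.6273 (then +1.0353 / +3.8637)
    (5,1) via x @ 0.7765  # hit
  → r_3 = 0.7765
beam 4: φ=90°, α=60°
  direction (0.5000, 0.8660); cell (4,1); t to first gridline: x 1.5000, y 0.7852 (then +2.0000 / +1.1547)
    (4,2) via y @ 0.7852
    (5,2) via x @ 1.5000
    (5,3) via y @ 1.9399  # hit
  → r_4 = 1.9399

ranges = [0.3695, 0.3313, 0.7765, 1.9399]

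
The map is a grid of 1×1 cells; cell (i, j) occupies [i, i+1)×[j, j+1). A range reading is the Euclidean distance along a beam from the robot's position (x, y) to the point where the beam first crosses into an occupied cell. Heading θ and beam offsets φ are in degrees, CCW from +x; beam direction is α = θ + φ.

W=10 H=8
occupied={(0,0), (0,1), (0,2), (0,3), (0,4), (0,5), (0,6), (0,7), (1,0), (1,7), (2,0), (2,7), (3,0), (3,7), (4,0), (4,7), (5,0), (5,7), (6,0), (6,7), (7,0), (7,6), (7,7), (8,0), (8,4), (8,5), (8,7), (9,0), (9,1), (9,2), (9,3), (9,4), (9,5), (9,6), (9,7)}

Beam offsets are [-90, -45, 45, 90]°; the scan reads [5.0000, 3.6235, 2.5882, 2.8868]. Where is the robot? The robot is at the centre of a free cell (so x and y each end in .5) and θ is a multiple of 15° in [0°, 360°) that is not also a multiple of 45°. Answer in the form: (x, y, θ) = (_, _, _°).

(x, y, θ) = (3.5, 3.5, 120°)

The pose lattice has 45·16 = 720 candidates. Test each by forward raycasting.
  (4.5, 5.5, 210°): beam 1 = 1.7321 ≠ 5.0000 ✗
  (2.5, 5.5, 300°): beam 1 = 1.7321 ≠ 5.0000 ✗
  (1.5, 5.5, 30°): beam 1 = 5.1962 ≠ 5.0000 ✗
  …
  (3.5, 3.5, 120°): r_1=5.0000, r_2=3.6235, r_3=2.5882, r_4=2.8868 — all match ✓
Unique over the lattice → pose = (3.5, 3.5, 120°).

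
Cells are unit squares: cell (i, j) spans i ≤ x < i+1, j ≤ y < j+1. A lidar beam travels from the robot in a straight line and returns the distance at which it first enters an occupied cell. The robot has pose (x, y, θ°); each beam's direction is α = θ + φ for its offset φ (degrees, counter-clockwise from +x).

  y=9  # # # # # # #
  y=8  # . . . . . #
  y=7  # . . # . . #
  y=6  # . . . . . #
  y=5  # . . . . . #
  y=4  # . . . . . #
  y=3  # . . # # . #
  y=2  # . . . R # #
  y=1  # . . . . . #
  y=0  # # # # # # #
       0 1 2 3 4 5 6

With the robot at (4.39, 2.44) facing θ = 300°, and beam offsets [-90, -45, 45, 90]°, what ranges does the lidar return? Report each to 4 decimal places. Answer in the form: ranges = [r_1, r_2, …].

beam 1: φ=-90°, α=210°
  d=(-0.8660,-0.5000)  start (4,2)  tX=0.4503 tY=0.8800  stride 1/|dx|=1.1547 1/|dy|=2.0000
    cross x-line → (3,2), t=0.4503
    cross y-line → (3,1), t=0.8800
    cross x-line → (2,1), t=1.6050
    cross x-line → (1,1), t=2.7597
    cross y-line → (1,0), t=2.8800 (wall)
  → r_1 = 2.8800
beam 2: φ=-45°, α=255°
  d=(-0.2588,-0.9659)  start (4,2)  tX=1.5068 tY=0.4555  stride 1/|dx|=3.8637 1/|dy|=1.0353
    cross y-line → (4,1), t=0.4555
    cross y-line → (4,0), t=1.4908 (wall)
  → r_2 = 1.4908
beam 3: φ=45°, α=345°
  d=(0.9659,-0.2588)  start (4,2)  tX=0.6315 tY=1.7000  stride 1/|dx|=1.0353 1/|dy|=3.8637
    cross x-line → (5,2), t=0.6315 (wall)
  → r_3 = 0.6315
beam 4: φ=90°, α=30°
  d=(0.8660,0.5000)  start (4,2)  tX=0.7044 tY=1.1200  stride 1/|dx|=1.1547 1/|dy|=2.0000
    cross x-line → (5,2), t=0.7044 (wall)
  → r_4 = 0.7044

ranges = [2.8800, 1.4908, 0.6315, 0.7044]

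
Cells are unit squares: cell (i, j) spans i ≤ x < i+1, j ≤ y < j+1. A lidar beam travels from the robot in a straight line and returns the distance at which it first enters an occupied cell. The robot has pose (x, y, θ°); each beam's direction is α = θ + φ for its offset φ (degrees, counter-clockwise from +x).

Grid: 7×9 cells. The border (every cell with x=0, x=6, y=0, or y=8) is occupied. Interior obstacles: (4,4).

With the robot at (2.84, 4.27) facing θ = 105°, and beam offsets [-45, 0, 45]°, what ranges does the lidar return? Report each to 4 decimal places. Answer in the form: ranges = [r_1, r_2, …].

ranges = [4.3070, 3.8616, 2.1246]

beam 1: φ=-45°, α=60°
  dir = (cos 60°, sin 60°) = (0.5000, 0.8660); from cell (2,4)
  next x-line at t=0.3200, next y-line at t=0.8429; Δt_x=2.0000, Δt_y=1.1547
    x: enter (3,4) at t=0.3200
    y: enter (3,5) at t=0.8429
    y: enter (3,6) at t=1.9976
    x: enter (4,6) at t=2.3200
    y: enter (4,7) at t=3.1523
    y: enter (4,8) at t=4.3070 ← occupied
  → r_1 = 4.3070
beam 2: φ=0°, α=105°
  dir = (cos 105°, sin 105°) = (-0.2588, 0.9659); from cell (2,4)
  next x-line at t=3.2455, next y-line at t=0.7558; Δt_x=3.8637, Δt_y=1.0353
    y: enter (2,5) at t=0.7558
    y: enter (2,6) at t=1.7910
    y: enter (2,7) at t=2.8263
    x: enter (1,7) at t=3.2455
    y: enter (1,8) at t=3.8616 ← occupied
  → r_2 = 3.8616
beam 3: φ=45°, α=150°
  dir = (cos 150°, sin 150°) = (-0.8660, 0.5000); from cell (2,4)
  next x-line at t=0.9699, next y-line at t=1.4600; Δt_x=1.1547, Δt_y=2.0000
    x: enter (1,4) at t=0.9699
    y: enter (1,5) at t=1.4600
    x: enter (0,5) at t=2.1246 ← occupied
  → r_3 = 2.1246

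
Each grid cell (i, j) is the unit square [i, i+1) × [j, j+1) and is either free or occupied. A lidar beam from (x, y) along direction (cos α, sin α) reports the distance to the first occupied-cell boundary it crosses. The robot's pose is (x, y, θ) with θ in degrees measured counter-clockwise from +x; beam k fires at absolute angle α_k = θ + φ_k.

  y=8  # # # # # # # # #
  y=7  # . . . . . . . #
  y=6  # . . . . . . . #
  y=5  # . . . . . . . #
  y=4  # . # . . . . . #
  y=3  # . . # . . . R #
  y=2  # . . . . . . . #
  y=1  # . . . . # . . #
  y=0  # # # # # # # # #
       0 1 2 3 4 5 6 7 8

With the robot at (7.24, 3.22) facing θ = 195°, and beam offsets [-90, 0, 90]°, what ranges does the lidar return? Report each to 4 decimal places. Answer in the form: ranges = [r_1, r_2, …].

ranges = [4.9486, 6.4601, 2.2983]

beam 1: φ=-90°, α=105°
  cosα=-0.2588 sinα=0.9659 | (7,3) | tMaxX 0.9273 tMaxY 0.8075 | tΔX 3.8637 tΔY 1.0353
    t=0.8075 [y] (7,4)
    t=0.9273 [x] (6,4)
    t=1.8428 [y] (6,5)
    t=2.8781 [y] (6,6)
    t=3.9133 [y] (6,7)
    t=4.7910 [x] (5,7)
    t=4.9486 [y] (5,8) — stop
  → r_1 = 4.9486
beam 2: φ=0°, α=195°
  cosα=-0.9659 sinα=-0.2588 | (7,3) | tMaxX 0.2485 tMaxY 0.8500 | tΔX 1.0353 tΔY 3.8637
    t=0.2485 [x] (6,3)
    t=0.8500 [y] (6,2)
    t=1.2837 [x] (5,2)
    t=2.3190 [x] (4,2)
    t=3.3543 [x] (3,2)
    t=4.3896 [x] (2,2)
    t=4.7137 [y] (2,1)
    t=5.4248 [x] (1,1)
    t=6.4601 [x] (0,1) — stop
  → r_2 = 6.4601
beam 3: φ=90°, α=285°
  cosα=0.2588 sinα=-0.9659 | (7,3) | tMaxX 2.9364 tMaxY 0.2278 | tΔX 3.8637 tΔY 1.0353
    t=0.2278 [y] (7,2)
    t=1.2630 [y] (7,1)
    t=2.2983 [y] (7,0) — stop
  → r_3 = 2.2983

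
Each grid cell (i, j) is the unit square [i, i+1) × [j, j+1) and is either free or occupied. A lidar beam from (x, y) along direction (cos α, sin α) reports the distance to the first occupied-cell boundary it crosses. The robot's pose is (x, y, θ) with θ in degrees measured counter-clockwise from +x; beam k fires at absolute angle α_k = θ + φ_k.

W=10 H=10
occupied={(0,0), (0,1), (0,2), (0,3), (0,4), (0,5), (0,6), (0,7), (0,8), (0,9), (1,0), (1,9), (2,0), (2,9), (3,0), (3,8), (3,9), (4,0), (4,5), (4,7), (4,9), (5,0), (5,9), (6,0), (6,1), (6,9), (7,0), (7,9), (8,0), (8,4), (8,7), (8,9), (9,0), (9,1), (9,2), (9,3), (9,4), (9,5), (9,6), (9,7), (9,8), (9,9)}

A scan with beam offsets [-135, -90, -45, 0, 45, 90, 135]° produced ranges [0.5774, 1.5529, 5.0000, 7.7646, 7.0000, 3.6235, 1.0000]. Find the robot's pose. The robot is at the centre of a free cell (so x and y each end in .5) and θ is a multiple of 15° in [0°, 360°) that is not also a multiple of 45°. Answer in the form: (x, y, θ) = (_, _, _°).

(x, y, θ) = (4.5, 1.5, 75°)

Candidates: 58 free-cell centres × 16 headings = 928 poses. Raycast each; keep the one whose scan matches to 4 dp.
  (7.5, 1.5, 300°): beam 1 = 0.5176 ≠ 0.5774 ✗
  (6.5, 2.5, 165°): beam 1 = 2.8868 ≠ 0.5774 ✗
  (4.5, 3.5, 240°): beam 1 = 1.5529 ≠ 0.5774 ✗
  (8.5, 6.5, 105°): beam 2 = 0.5176 ≠ 1.5529 ✗
  (3.5, 1.5, 120°): beam 1 = 1.9319 ≠ 0.5774 ✗
  …
  (4.5, 1.5, 75°): r_1=0.5774, r_2=1.5529, r_3=5.0000, r_4=7.7646, r_5=7.0000, r_6=3.6235, r_7=1.0000 — all match ✓
Unique over the lattice → pose = (4.5, 1.5, 75°).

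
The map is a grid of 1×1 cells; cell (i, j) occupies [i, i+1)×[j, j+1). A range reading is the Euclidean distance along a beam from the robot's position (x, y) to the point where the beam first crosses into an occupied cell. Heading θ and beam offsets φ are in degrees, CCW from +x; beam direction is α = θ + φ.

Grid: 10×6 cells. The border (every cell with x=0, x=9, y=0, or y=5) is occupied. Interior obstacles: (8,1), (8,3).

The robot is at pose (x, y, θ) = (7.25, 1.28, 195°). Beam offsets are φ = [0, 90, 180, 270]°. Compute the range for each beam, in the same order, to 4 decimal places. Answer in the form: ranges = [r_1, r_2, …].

ranges = [1.0818, 0.2899, 0.7765, 3.8512]

beam 1: φ=0°, α=195°
  direction (-0.9659, -0.2588); cell (7,1); t to first gridline: x 0.2588, y 1.0818 (then +1.0353 / +3.8637)
    (6,1) via x @ 0.2588
    (6,0) via y @ 1.0818  # hit
  → r_1 = 1.0818
beam 2: φ=90°, α=285°
  direction (0.2588, -0.9659); cell (7,1); t to first gridline: x 2.8978, y 0.2899 (then +3.8637 / +1.0353)
    (7,0) via y @ 0.2899  # hit
  → r_2 = 0.2899
beam 3: φ=180°, α=15°
  direction (0.9659, 0.2588); cell (7,1); t to first gridline: x 0.7765, y 2.7819 (then +1.0353 / +3.8637)
    (8,1) via x @ 0.7765  # hit
  → r_3 = 0.7765
beam 4: φ=270°, α=105°
  direction (-0.2588, 0.9659); cell (7,1); t to first gridline: x 0.9659, y 0.7454 (then +3.8637 / +1.0353)
    (7,2) via y @ 0.7454
    (6,2) via x @ 0.9659
    (6,3) via y @ 1.7807
    (6,4) via y @ 2.8160
    (6,5) via y @ 3.8512  # hit
  → r_4 = 3.8512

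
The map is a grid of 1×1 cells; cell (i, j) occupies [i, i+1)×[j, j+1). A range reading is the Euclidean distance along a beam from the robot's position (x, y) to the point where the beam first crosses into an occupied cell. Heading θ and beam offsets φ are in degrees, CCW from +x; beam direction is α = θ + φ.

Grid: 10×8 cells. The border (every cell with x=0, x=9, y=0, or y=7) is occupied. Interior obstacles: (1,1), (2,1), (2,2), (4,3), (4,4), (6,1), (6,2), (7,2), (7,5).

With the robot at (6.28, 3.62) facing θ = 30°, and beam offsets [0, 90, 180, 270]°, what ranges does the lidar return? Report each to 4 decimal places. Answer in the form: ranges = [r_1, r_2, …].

beam 1: φ=0°, α=30°
  cosα=0.8660 sinα=0.5000 | (6,3) | tMaxX 0.8314 tMaxY 0.7600 | tΔX 1.1547 tΔY 2.0000
    t=0.7600 [y] (6,4)
    t=0.8314 [x] (7,4)
    t=1.9861 [x] (8,4)
    t=2.7600 [y] (8,5)
    t=3.1408 [x] (9,5) — stop
  → r_1 = 3.1408
beam 2: φ=90°, α=120°
  cosα=-0.5000 sinα=0.8660 | (6,3) | tMaxX 0.5600 tMaxY 0.4388 | tΔX 2.0000 tΔY 1.1547
    t=0.4388 [y] (6,4)
    t=0.5600 [x] (5,4)
    t=1.5935 [y] (5,5)
    t=2.5600 [x] (4,5)
    t=2.7482 [y] (4,6)
    t=3.9029 [y] (4,7) — stop
  → r_2 = 3.9029
beam 3: φ=180°, α=210°
  cosα=-0.8660 sinα=-0.5000 | (6,3) | tMaxX 0.3233 tMaxY 1.2400 | tΔX 1.1547 tΔY 2.0000
    t=0.3233 [x] (5,3)
    t=1.2400 [y] (5,2)
    t=1.4780 [x] (4,2)
    t=2.6327 [x] (3,2)
    t=3.2400 [y] (3,1)
    t=3.7874 [x] (2,1) — stop
  → r_3 = 3.7874
beam 4: φ=270°, α=300°
  cosα=0.5000 sinα=-0.8660 | (6,3) | tMaxX 1.4400 tMaxY 0.7159 | tΔX 2.0000 tΔY 1.1547
    t=0.7159 [y] (6,2) — stop
  → r_4 = 0.7159

ranges = [3.1408, 3.9029, 3.7874, 0.7159]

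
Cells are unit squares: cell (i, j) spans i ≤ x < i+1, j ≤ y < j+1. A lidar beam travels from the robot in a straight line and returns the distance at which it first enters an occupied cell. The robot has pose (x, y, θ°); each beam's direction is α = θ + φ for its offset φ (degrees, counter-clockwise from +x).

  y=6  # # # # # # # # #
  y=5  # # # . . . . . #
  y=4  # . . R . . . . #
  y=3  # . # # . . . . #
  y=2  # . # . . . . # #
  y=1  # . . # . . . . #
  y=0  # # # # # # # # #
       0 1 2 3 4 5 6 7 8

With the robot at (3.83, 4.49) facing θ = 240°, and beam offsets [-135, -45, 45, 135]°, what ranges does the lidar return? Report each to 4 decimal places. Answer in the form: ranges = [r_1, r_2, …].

ranges = [1.5633, 1.8932, 0.5073, 4.3171]

beam 1: φ=-135°, α=105°
  dir = (cos 105°, sin 105°) = (-0.2588, 0.9659); from cell (3,4)
  next x-line at t=3.2069, next y-line at t=0.5280; Δt_x=3.8637, Δt_y=1.0353
    y: enter (3,5) at t=0.5280
    y: enter (3,6) at t=1.5633 ← occupied
  → r_1 = 1.5633
beam 2: φ=-45°, α=195°
  dir = (cos 195°, sin 195°) = (-0.9659, -0.2588); from cell (3,4)
  next x-line at t=0.8593, next y-line at t=1.8932; Δt_x=1.0353, Δt_y=3.8637
    x: enter (2,4) at t=0.8593
    y: enter (2,3) at t=1.8932 ← occupied
  → r_2 = 1.8932
beam 3: φ=45°, α=285°
  dir = (cos 285°, sin 285°) = (0.2588, -0.9659); from cell (3,4)
  next x-line at t=0.6568, next y-line at t=0.5073; Δt_x=3.8637, Δt_y=1.0353
    y: enter (3,3) at t=0.5073 ← occupied
  → r_3 = 0.5073
beam 4: φ=135°, α=15°
  dir = (cos 15°, sin 15°) = (0.9659, 0.2588); from cell (3,4)
  next x-line at t=0.1760, next y-line at t=1.9705; Δt_x=1.0353, Δt_y=3.8637
    x: enter (4,4) at t=0.1760
    x: enter (5,4) at t=1.2113
    y: enter (5,5) at t=1.9705
    x: enter (6,5) at t=2.2465
    x: enter (7,5) at t=3.2818
    x: enter (8,5) at t=4.3171 ← occupied
  → r_4 = 4.3171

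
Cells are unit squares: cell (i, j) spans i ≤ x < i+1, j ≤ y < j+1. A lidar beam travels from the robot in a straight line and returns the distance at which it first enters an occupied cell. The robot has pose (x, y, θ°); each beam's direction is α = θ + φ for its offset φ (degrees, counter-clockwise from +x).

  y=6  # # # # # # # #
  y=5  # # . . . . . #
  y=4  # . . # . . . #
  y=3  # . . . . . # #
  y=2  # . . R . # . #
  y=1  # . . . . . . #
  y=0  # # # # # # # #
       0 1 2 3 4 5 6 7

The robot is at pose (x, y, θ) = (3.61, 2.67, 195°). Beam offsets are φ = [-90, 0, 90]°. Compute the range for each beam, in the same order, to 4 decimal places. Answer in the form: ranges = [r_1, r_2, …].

ranges = [1.3769, 2.7021, 1.7289]

beam 1: φ=-90°, α=105°
  d=(-0.2588,0.9659)  start (3,2)  tX=2.3569 tY=0.3416  stride 1/|dx|=3.8637 1/|dy|=1.0353
    cross y-line → (3,3), t=0.3416
    cross y-line → (3,4), t=1.3769 (wall)
  → r_1 = 1.3769
beam 2: φ=0°, α=195°
  d=(-0.9659,-0.2588)  start (3,2)  tX=0.6315 tY=2.5887  stride 1/|dx|=1.0353 1/|dy|=3.8637
    cross x-line → (2,2), t=0.6315
    cross x-line → (1,2), t=1.6668
    cross y-line → (1,1), t=2.5887
    cross x-line → (0,1), t=2.7021 (wall)
  → r_2 = 2.7021
beam 3: φ=90°, α=285°
  d=(0.2588,-0.9659)  start (3,2)  tX=1.5068 tY=0.6936  stride 1/|dx|=3.8637 1/|dy|=1.0353
    cross y-line → (3,1), t=0.6936
    cross x-line → (4,1), t=1.5068
    cross y-line → (4,0), t=1.7289 (wall)
  → r_3 = 1.7289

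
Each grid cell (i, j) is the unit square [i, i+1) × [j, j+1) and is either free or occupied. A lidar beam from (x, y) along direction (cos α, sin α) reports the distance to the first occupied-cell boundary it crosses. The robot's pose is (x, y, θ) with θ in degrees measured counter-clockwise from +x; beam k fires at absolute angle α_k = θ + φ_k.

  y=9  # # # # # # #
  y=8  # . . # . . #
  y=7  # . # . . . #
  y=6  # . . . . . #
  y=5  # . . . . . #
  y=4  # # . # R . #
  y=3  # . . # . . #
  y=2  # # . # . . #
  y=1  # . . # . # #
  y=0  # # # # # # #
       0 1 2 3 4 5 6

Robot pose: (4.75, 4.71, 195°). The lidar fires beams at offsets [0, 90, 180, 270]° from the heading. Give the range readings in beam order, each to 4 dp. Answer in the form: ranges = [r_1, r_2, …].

beam 1: φ=0°, α=195°
  direction (-0.9659, -0.2588); cell (4,4); t to first gridline: x 0.7765, y 2.7432 (then +1.0353 / +3.8637)
    (3,4) via x @ 0.7765  # hit
  → r_1 = 0.7765
beam 2: φ=90°, α=285°
  direction (0.2588, -0.9659); cell (4,4); t to first gridline: x 0.9659, y 0.7350 (then +3.8637 / +1.0353)
    (4,3) via y @ 0.7350
    (5,3) via x @ 0.9659
    (5,2) via y @ 1.7703
    (5,1) via y @ 2.8056  # hit
  → r_2 = 2.8056
beam 3: φ=180°, α=15°
  direction (0.9659, 0.2588); cell (4,4); t to first gridline: x 0.2588, y 1.1205 (then +1.0353 / +3.8637)
    (5,4) via x @ 0.2588
    (5,5) via y @ 1.1205
    (6,5) via x @ 1.2941  # hit
  → r_3 = 1.2941
beam 4: φ=270°, α=105°
  direction (-0.2588, 0.9659); cell (4,4); t to first gridline: x 2.8978, y 0.3002 (then +3.8637 / +1.0353)
    (4,5) via y @ 0.3002
    (4,6) via y @ 1.3355
    (4,7) via y @ 2.3708
    (3,7) via x @ 2.8978
    (3,8) via y @ 3.4061  # hit
  → r_4 = 3.4061

ranges = [0.7765, 2.8056, 1.2941, 3.4061]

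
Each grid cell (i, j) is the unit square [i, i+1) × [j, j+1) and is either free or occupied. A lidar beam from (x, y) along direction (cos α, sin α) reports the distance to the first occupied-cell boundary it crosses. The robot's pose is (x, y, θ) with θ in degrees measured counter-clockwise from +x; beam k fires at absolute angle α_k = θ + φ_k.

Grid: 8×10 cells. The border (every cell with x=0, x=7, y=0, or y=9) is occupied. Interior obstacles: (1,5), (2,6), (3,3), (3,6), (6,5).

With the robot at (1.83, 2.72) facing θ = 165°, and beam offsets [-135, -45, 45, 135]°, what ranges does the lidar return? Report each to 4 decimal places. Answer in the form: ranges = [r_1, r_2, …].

ranges = [1.3510, 1.6600, 0.9584, 1.9861]

beam 1: φ=-135°, α=30°
  direction (0.8660, 0.5000); cell (1,2); t to first gridline: x 0.1963, y 0.5600 (then +1.1547 / +2.0000)
    (2,2) via x @ 0.1963
    (2,3) via y @ 0.5600
    (3,3) via x @ 1.3510  # hit
  → r_1 = 1.3510
beam 2: φ=-45°, α=120°
  direction (-0.5000, 0.8660); cell (1,2); t to first gridline: x 1.6600, y 0.3233 (then +2.0000 / +1.1547)
    (1,3) via y @ 0.3233
    (1,4) via y @ 1.4780
    (0,4) via x @ 1.6600  # hit
  → r_2 = 1.6600
beam 3: φ=45°, α=210°
  direction (-0.8660, -0.5000); cell (1,2); t to first gridline: x 0.9584, y 1.4400 (then +1.1547 / +2.0000)
    (0,2) via x @ 0.9584  # hit
  → r_3 = 0.9584
beam 4: φ=135°, α=300°
  direction (0.5000, -0.8660); cell (1,2); t to first gridline: x 0.3400, y 0.8314 (then +2.0000 / +1.1547)
    (2,2) via x @ 0.3400
    (2,1) via y @ 0.8314
    (2,0) via y @ 1.9861  # hit
  → r_4 = 1.9861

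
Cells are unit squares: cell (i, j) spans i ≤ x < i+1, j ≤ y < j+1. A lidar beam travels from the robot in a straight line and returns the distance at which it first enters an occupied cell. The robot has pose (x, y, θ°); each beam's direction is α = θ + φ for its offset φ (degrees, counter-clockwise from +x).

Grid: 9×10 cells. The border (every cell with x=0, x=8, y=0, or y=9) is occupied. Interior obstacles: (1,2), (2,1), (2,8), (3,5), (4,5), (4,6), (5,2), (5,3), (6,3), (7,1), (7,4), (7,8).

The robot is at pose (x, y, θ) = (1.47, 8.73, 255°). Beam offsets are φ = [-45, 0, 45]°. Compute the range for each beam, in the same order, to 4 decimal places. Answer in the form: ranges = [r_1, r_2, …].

beam 1: φ=-45°, α=210°
  d=(-0.8660,-0.5000)  start (1,8)  tX=0.5427 tY=1.4600  stride 1/|dx|=1.1547 1/|dy|=2.0000
    cross x-line → (0,8), t=0.5427 (wall)
  → r_1 = 0.5427
beam 2: φ=0°, α=255°
  d=(-0.2588,-0.9659)  start (1,8)  tX=1.8159 tY=0.7558  stride 1/|dx|=3.8637 1/|dy|=1.0353
    cross y-line → (1,7), t=0.7558
    cross y-line → (1,6), t=1.7910
    cross x-line → (0,6), t=1.8159 (wall)
  → r_2 = 1.8159
beam 3: φ=45°, α=300°
  d=(0.5000,-0.8660)  start (1,8)  tX=1.0600 tY=0.8429  stride 1/|dx|=2.0000 1/|dy|=1.1547
    cross y-line → (1,7), t=0.8429
    cross x-line → (2,7), t=1.0600
    cross y-line → (2,6), t=1.9976
    cross x-line → (3,6), t=3.0600
    cross y-line → (3,5), t=3.1523 (wall)
  → r_3 = 3.1523

ranges = [0.5427, 1.8159, 3.1523]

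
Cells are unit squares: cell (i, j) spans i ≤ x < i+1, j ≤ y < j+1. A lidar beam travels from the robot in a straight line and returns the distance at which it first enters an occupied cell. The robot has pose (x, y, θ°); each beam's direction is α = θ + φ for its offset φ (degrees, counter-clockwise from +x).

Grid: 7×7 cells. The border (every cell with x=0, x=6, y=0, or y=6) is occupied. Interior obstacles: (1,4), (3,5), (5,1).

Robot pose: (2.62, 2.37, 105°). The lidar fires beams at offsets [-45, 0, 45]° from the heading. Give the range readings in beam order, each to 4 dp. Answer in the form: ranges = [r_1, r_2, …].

beam 1: φ=-45°, α=60°
  direction (0.5000, 0.8660); cell (2,2); t to first gridline: x 0.7600, y 0.7275 (then +2.0000 / +1.1547)
    (2,3) via y @ 0.7275
    (3,3) via x @ 0.7600
    (3,4) via y @ 1.8822
    (4,4) via x @ 2.7600
    (4,5) via y @ 3.0369
    (4,6) via y @ 4.1916  # hit
  → r_1 = 4.1916
beam 2: φ=0°, α=105°
  direction (-0.2588, 0.9659); cell (2,2); t to first gridline: x 2.3955, y 0.6522 (then +3.8637 / +1.0353)
    (2,3) via y @ 0.6522
    (2,4) via y @ 1.6875
    (1,4) via x @ 2.3955  # hit
  → r_2 = 2.3955
beam 3: φ=45°, α=150°
  direction (-0.8660, 0.5000); cell (2,2); t to first gridline: x 0.7159, y 1.2600 (then +1.1547 / +2.0000)
    (1,2) via x @ 0.7159
    (1,3) via y @ 1.2600
    (0,3) via x @ 1.8706  # hit
  → r_3 = 1.8706

ranges = [4.1916, 2.3955, 1.8706]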